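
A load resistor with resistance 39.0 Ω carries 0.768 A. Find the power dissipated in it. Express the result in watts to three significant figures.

The current through and the resistance of the element are both given; use P = I²R.
P = (0.7680 A)² × 39.0 Ω = 23.00 W

23.0 W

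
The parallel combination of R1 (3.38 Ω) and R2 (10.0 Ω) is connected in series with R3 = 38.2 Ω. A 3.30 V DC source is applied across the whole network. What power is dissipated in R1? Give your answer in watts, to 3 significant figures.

0.0124 W

Collapse the R1‖R2 pair into one equivalent R_p; then R_p and R3 form a series string.
R_p = (3.38×10.0)/(3.38+10.0) = 2.526 Ω
R_total = R_p + 38.2 = 2.526 + 38.2 = 40.73 Ω
I = V / R_total = 3.30 / 40.73 = 0.08103 A
Voltage across the parallel pair: V_p = I × R_p = 0.08103 × 2.526 = 0.2047 V
R1 sits across V_p; its power is V_p²/R.
P_R1 = (0.2047)² / 3.38 = 0.01240 W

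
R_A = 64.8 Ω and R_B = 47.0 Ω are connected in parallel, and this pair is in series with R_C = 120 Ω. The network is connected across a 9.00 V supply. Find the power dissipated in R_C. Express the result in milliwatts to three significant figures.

Combine R_A and R_B into their parallel equivalent first, reducing the network to two series resistors.
R_p = (64.8×47.0)/(64.8+47.0) = 27.24 Ω
R_total = R_p + 120 = 27.24 + 120 = 147.2 Ω
I = V / R_total = 9.00 / 147.2 = 0.06112 A
R_C is the series element, so its power is I²R.
P_R_C = (0.06112)² × 120 = 0.4483 W

448 mW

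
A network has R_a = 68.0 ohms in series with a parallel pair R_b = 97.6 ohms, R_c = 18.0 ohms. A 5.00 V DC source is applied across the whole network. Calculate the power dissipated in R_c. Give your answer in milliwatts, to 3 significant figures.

46.3 mW

Collapse R_b‖R_c to a single equivalent, reducing the network to two series elements.
R_p = (97.6×18.0)/(97.6+18.0) = 15.20 Ω
R_total = 68.0 + 15.20 = 83.20 Ω
I = V / R_total = 5.00 / 83.20 = 0.06010 A
Voltage across the parallel pair: V_p = I × R_p = 0.06010 × 15.20 = 0.9133 V
R_c is across V_p, so use P = V²/R for that branch.
P_R_c = (0.9133)² / 18.0 = 0.04634 W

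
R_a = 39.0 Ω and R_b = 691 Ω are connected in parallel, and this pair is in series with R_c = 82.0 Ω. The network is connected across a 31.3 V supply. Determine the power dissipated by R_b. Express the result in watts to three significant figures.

First find R_p for the parallel pair, then treat R_p + R_c as a series loop.
R_p = (39.0×691)/(39.0+691) = 36.92 Ω
R_total = R_p + 82.0 = 36.92 + 82.0 = 118.9 Ω
I = V / R_total = 31.3 / 118.9 = 0.2632 A
Voltage across the parallel pair: V_p = I × R_p = 0.2632 × 36.92 = 9.717 V
R_b has V_p across it, so P = V_p²/R_b.
P_R_b = (9.717)² / 691 = 0.1366 W

0.137 W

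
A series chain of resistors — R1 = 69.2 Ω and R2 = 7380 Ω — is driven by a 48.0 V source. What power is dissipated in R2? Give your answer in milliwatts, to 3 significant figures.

306 mW

Every series element carries the same I. Get I from the total resistance, then P = I² × R2.
R_total = 69.2 + 7380 = 7449 Ω
I = V / R_total = 48.0 / 7449 = 0.006444 A
P_R2 = I² × R2 = (0.006444)² × 7380 = 0.3064 W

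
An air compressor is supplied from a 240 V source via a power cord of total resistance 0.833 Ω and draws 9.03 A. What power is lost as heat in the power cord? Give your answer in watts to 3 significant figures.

The power cord is a series resistance carrying the load current; its dissipation is I²R_line.
The power cord carries the full 9.03 A.
P_line = I² R_line = (9.030)² × 0.833 = 67.92 W

67.9 W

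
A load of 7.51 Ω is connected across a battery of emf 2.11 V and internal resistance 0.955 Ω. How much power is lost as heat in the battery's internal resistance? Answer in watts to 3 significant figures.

The source's internal resistance is just another series element carrying I; its dissipation is I²r.
I = ε / (r + R) = 2.11 / (0.955 + 7.51) = 0.2493 A
P_int = I² r = (0.2493)² × 0.955 = 0.05934 W

0.0593 W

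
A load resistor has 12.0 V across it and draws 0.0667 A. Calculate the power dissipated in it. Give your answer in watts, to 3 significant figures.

0.800 W

V and I are known directly — P = V I, no intermediate step needed.
P = 12.0 V × 0.06670 A = 0.8004 W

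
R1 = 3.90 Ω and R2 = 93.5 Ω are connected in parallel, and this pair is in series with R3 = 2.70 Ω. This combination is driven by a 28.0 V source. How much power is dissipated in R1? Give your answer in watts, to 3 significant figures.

First find R_p for the parallel pair, then treat R_p + R3 as a series loop.
R_p = (3.90×93.5)/(3.90+93.5) = 3.744 Ω
R_total = R_p + 2.70 = 3.744 + 2.70 = 6.444 Ω
I = V / R_total = 28.0 / 6.444 = 4.345 A
Voltage across the parallel pair: V_p = I × R_p = 4.345 × 3.744 = 16.27 V
R1 sits across V_p; its power is V_p²/R.
P_R1 = (16.27)² / 3.90 = 67.86 W

67.9 W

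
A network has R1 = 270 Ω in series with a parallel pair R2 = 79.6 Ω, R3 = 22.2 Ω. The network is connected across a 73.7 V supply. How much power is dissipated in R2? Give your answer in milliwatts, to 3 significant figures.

Reduce the parallel pair to R_p first; the network is then a simple series string.
R_p = (79.6×22.2)/(79.6+22.2) = 17.36 Ω
R_total = 270 + 17.36 = 287.4 Ω
I = V / R_total = 73.7 / 287.4 = 0.2565 A
Voltage across the parallel pair: V_p = I × R_p = 0.2565 × 17.36 = 4.452 V
R2 sees V_p directly, so P = V_p² / R2.
P_R2 = (4.452)² / 79.6 = 0.2490 W

249 mW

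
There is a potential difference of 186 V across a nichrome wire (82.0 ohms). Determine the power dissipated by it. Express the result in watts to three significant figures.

With V across and R both known, P = V²/R gives the dissipation directly.
P = (186 V)² / 82.0 Ω = 421.9 W

422 W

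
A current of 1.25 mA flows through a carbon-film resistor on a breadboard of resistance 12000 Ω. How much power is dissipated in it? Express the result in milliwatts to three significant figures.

The current through and the resistance of the element are both given; use P = I²R.
P = (0.001250 A)² × 12000 Ω = 0.01875 W

18.8 mW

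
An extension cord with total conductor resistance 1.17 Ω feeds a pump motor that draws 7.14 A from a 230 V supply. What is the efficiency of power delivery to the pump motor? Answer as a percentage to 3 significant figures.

The extension cord carries the full 7.14 A.
P_line = I² R_line = (7.140)² × 1.17 = 59.65 W
P_source = V I = 230 × 7.140 = 1642 W; P_load = 1583 W
η = P_load / P_source = 1583 / 1642 = 0.9637

96.4 %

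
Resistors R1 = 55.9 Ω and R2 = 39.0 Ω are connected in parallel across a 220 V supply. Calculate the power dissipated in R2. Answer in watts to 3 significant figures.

1240 W

Every branch has 220 V across it, so for R2 the power is simply V²/R.
P_R2 = V² / R2 = (220)² / 39.0 Ω = 1241 W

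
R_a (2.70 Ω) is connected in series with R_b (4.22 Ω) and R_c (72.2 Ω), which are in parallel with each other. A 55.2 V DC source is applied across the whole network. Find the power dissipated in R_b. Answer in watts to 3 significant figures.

Reduce the parallel pair to R_p first; the network is then a simple series string.
R_p = (4.22×72.2)/(4.22+72.2) = 3.987 Ω
R_total = 2.70 + 3.987 = 6.687 Ω
I = V / R_total = 55.2 / 6.687 = 8.255 A
Voltage across the parallel pair: V_p = I × R_p = 8.255 × 3.987 = 32.91 V
With V_p across R_b, its power is V_p²/R_b.
P_R_b = (32.91)² / 4.22 = 256.7 W

257 W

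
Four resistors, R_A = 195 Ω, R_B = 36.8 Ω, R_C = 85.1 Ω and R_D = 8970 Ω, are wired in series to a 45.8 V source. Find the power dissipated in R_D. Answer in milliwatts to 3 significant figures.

Since the resistors are in series they all carry the loop current I = V/R_total; the power in any one is I²R.
R_total = 195 + 36.8 + 85.1 + 8970 = 9287 Ω
I = V / R_total = 45.8 / 9287 = 0.004932 A
P_R_D = I² × R_D = (0.004932)² × 8970 = 0.2182 W

218 mW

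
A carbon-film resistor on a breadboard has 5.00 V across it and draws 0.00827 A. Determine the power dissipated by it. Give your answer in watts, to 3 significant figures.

0.0413 W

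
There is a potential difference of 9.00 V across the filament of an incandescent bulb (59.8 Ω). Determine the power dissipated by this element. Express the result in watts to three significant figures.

1.35 W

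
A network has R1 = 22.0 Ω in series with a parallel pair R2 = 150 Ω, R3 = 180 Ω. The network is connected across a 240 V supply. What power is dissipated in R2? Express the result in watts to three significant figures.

238 W

First combine the parallel branches into one equivalent R_p, then R1 + R_p is a series pair.
R_p = (150×180)/(150+180) = 81.82 Ω
R_total = 22.0 + 81.82 = 103.8 Ω
I = V / R_total = 240 / 103.8 = 2.312 A
Voltage across the parallel pair: V_p = I × R_p = 2.312 × 81.82 = 189.1 V
R2 sees V_p directly, so P = V_p² / R2.
P_R2 = (189.1)² / 150 = 238.5 W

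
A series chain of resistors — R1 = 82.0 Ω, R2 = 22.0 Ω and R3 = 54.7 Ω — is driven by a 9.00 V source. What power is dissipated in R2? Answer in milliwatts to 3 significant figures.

Every series element carries the same I. Get I from the total resistance, then P = I² × R2.
R_total = 82.0 + 22.0 + 54.7 = 158.7 Ω
I = V / R_total = 9.00 / 158.7 = 0.05671 A
P_R2 = I² × R2 = (0.05671)² × 22.0 = 0.07075 W

70.8 mW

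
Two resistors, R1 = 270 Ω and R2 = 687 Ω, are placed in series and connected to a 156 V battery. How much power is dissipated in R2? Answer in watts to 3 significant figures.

18.3 W

Series elements share the same current, so find I first, then use P = I²R.
R_total = 270 + 687 = 957.0 Ω
I = V / R_total = 156 / 957.0 = 0.1630 A
P_R2 = I² × R2 = (0.1630)² × 687 = 18.26 W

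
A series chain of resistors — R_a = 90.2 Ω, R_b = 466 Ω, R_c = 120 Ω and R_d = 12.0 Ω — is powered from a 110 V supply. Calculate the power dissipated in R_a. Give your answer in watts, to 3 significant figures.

The current is common to all series resistors; compute it, then apply P = I²R for the target.
R_total = 90.2 + 466 + 120 + 12.0 = 688.2 Ω
I = V / R_total = 110 / 688.2 = 0.1598 A
P_R_a = I² × R_a = (0.1598)² × 90.2 = 2.304 W

2.30 W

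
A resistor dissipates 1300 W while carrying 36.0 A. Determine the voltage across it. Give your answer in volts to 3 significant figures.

The two known quantities fix the third via V = P / I.
V = 1300 / 36.00 = 36.11 V

36.1 V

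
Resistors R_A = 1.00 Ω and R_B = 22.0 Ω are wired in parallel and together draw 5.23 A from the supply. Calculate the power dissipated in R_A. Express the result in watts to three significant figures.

25.0 W

We need the common branch voltage; get it from I_total × R_eq, then P = V²/R for the branch.
1/R_eq = 1/1.00 + 1/22.0 ⇒ R_eq = 0.9565 Ω
V = I_total × R_eq = 5.230 × 0.9565 = 5.003 V
P_R_A = V² / R_A = (5.003)² / 1.00 = 25.03 W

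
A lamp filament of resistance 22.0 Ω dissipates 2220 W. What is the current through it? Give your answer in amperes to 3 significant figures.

The two known quantities fix the third via I = √(P / R).
I = √(2220 / 22.0) = 10.05 A

10.0 A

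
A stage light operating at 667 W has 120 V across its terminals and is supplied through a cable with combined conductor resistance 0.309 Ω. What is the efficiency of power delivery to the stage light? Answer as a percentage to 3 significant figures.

I = P / V = 667 / 120 = 5.558 A through the cable.
P_line = I² R_line = (5.558)² × 0.309 = 9.547 W
P_source = P_load + P_line = 667.0 + 9.547 = 676.5 W
η = P_load / P_source = 667.0 / 676.5 = 0.9859

98.6 %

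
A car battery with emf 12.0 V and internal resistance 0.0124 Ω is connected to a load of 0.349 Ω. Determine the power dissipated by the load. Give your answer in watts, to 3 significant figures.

With r and R in series, I = ε/(r+R); the load dissipates I²R.
I = ε / (r + R) = 12.0 / (0.0124 + 0.349) = 33.20 A
P_load = I² R = (33.20)² × 0.349 = 384.8 W

385 W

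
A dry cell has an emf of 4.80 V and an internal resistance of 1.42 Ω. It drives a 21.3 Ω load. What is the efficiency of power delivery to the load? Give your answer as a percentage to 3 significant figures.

Both r and R carry the same current, so the power split is just the resistance split: η = R/(R+r).
η = R / (R + r) = 21.3 / (21.3 + 1.42) = 0.9375

93.8 %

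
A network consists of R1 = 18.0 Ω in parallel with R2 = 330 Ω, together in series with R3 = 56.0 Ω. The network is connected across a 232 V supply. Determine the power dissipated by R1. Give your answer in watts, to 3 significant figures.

Combine R1 and R2 into their parallel equivalent first, reducing the network to two series resistors.
R_p = (18.0×330)/(18.0+330) = 17.07 Ω
R_total = R_p + 56.0 = 17.07 + 56.0 = 73.07 Ω
I = V / R_total = 232 / 73.07 = 3.175 A
Voltage across the parallel pair: V_p = I × R_p = 3.175 × 17.07 = 54.20 V
Use P = V²/R for R1 with V = V_p.
P_R1 = (54.20)² / 18.0 = 163.2 W

163 W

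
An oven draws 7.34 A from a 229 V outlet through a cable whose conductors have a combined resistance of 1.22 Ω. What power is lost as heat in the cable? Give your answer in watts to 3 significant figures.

65.7 W

Only the current and the line resistance are needed for the I²R loss.
The cable carries the full 7.34 A.
P_line = I² R_line = (7.340)² × 1.22 = 65.73 W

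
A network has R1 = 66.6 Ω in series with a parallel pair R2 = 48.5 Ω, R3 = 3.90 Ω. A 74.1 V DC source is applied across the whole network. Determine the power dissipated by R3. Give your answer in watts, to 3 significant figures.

First combine the parallel branches into one equivalent R_p, then R1 + R_p is a series pair.
R_p = (48.5×3.90)/(48.5+3.90) = 3.610 Ω
R_total = 66.6 + 3.610 = 70.21 Ω
I = V / R_total = 74.1 / 70.21 = 1.055 A
Voltage across the parallel pair: V_p = I × R_p = 1.055 × 3.610 = 3.810 V
With V_p across R3, its power is V_p²/R3.
P_R3 = (3.810)² / 3.90 = 3.722 W

3.72 W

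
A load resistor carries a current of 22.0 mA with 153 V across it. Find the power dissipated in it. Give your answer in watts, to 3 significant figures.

3.37 W

V and I are known directly — P = V I, no intermediate step needed.
P = 153 V × 0.02200 A = 3.366 W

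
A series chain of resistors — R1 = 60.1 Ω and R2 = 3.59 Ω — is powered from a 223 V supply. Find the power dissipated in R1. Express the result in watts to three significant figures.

Every series element carries the same I. Get I from the total resistance, then P = I² × R1.
R_total = 60.1 + 3.59 = 63.69 Ω
I = V / R_total = 223 / 63.69 = 3.501 A
P_R1 = I² × R1 = (3.501)² × 60.1 = 736.8 W

737 W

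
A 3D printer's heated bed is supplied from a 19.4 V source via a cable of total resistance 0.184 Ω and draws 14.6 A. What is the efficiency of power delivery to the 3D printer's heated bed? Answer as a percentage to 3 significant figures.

The cable carries the full 14.6 A.
P_line = I² R_line = (14.60)² × 0.184 = 39.22 W
P_source = V I = 19.4 × 14.60 = 283.2 W; P_load = 244.0 W
η = P_load / P_source = 244.0 / 283.2 = 0.8615

86.2 %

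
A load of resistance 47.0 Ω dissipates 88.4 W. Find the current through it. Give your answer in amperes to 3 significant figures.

Rearranging the power relation for the two known quantities gives I = √(P / R).
I = √(88.4 / 47.0) = 1.371 A

1.37 A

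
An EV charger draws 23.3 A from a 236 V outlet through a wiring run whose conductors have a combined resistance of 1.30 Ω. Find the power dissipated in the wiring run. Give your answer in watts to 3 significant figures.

The wiring run is a series resistance carrying the load current; its dissipation is I²R_line.
The wiring run carries the full 23.3 A.
P_line = I² R_line = (23.30)² × 1.30 = 705.8 W

706 W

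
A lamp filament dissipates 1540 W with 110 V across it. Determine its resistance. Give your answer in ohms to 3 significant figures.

7.86 Ω

From P = V I = I²R = V²/R, with the two given quantities we get R = V² / P.
R = (110)² / 1540 = 7.857 Ω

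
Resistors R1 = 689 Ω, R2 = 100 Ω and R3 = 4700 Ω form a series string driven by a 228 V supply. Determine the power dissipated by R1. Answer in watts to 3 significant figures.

1.19 W

In a series string the same current flows through every resistor — find that current, then P = I²R for the one we want.
R_total = 689 + 100 + 4700 = 5489 Ω
I = V / R_total = 228 / 5489 = 0.04154 A
P_R1 = I² × R1 = (0.04154)² × 689 = 1.189 W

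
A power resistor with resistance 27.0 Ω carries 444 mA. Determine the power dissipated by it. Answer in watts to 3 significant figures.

Current and resistance are given, so P = I²R is the direct form.
P = (0.4440 A)² × 27.0 Ω = 5.323 W

5.32 W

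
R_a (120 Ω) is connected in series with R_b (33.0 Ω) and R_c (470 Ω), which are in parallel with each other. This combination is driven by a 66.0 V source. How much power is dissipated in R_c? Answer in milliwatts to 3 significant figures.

Replace R_b and R_c with their parallel equivalent so the circuit becomes R_a in series with R_p.
R_p = (33.0×470)/(33.0+470) = 30.83 Ω
R_total = 120 + 30.83 = 150.8 Ω
I = V / R_total = 66.0 / 150.8 = 0.4376 A
Voltage across the parallel pair: V_p = I × R_p = 0.4376 × 30.83 = 13.49 V
R_c sees V_p directly, so P = V_p² / R_c.
P_R_c = (13.49)² / 470 = 0.3873 W

387 mW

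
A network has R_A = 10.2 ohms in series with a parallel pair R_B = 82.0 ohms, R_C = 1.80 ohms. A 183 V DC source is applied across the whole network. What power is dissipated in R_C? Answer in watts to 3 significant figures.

First combine the parallel branches into one equivalent R_p, then R_A + R_p is a series pair.
R_p = (82.0×1.80)/(82.0+1.80) = 1.761 Ω
R_total = 10.2 + 1.761 = 11.96 Ω
I = V / R_total = 183 / 11.96 = 15.30 A
Voltage across the parallel pair: V_p = I × R_p = 15.30 × 1.761 = 26.95 V
R_C sees V_p directly, so P = V_p² / R_C.
P_R_C = (26.95)² / 1.80 = 403.4 W

403 W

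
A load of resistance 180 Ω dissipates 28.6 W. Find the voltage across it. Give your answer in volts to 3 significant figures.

From P = V I = I²R = V²/R, with the two given quantities we get V = √(P R).
V = √(28.6 × 180) = 71.75 V

71.7 V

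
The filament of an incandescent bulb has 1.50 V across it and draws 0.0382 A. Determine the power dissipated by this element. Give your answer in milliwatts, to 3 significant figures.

57.3 mW

V and I are known directly — P = V I, no intermediate step needed.
P = 1.50 V × 0.03820 A = 0.05730 W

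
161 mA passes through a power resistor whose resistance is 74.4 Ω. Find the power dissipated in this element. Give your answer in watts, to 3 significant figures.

1.93 W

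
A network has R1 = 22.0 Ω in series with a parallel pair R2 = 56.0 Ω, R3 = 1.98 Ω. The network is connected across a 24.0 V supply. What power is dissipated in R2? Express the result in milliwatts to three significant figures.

Collapse R2‖R3 to a single equivalent, reducing the network to two series elements.
R_p = (56.0×1.98)/(56.0+1.98) = 1.912 Ω
R_total = 22.0 + 1.912 = 23.91 Ω
I = V / R_total = 24.0 / 23.91 = 1.004 A
Voltage across the parallel pair: V_p = I × R_p = 1.004 × 1.912 = 1.919 V
R2 is across V_p, so use P = V²/R for that branch.
P_R2 = (1.919)² / 56.0 = 0.06579 W

65.8 mW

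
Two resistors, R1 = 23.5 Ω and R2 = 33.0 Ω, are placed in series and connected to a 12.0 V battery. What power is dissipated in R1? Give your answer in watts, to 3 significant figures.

Series elements share the same current, so find I first, then use P = I²R.
R_total = 23.5 + 33.0 = 56.50 Ω
I = V / R_total = 12.0 / 56.50 = 0.2124 A
P_R1 = I² × R1 = (0.2124)² × 23.5 = 1.060 W

1.06 W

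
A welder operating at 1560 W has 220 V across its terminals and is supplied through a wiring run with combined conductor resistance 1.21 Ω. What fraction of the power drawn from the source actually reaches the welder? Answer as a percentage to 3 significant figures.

96.2 %

I = P / V = 1560 / 220 = 7.091 A through the wiring run.
P_line = I² R_line = (7.091)² × 1.21 = 60.84 W
P_source = P_load + P_line = 1560 + 60.84 = 1621 W
η = P_load / P_source = 1560 / 1621 = 0.9625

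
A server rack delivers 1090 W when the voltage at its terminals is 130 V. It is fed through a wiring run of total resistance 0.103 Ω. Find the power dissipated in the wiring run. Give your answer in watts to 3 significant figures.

7.24 W

Only the current and the line resistance are needed for the I²R loss.
I = P / V = 1090 / 130 = 8.385 A through the wiring run.
P_line = I² R_line = (8.385)² × 0.103 = 7.241 W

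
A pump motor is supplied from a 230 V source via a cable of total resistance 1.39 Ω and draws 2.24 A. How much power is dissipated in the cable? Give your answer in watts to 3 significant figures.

6.97 W

The cable is a series resistance carrying the load current; its dissipation is I²R_line.
The cable carries the full 2.24 A.
P_line = I² R_line = (2.240)² × 1.39 = 6.974 W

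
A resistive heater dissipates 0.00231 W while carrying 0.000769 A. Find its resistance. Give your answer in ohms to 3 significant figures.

3910 Ω

From P = V I = I²R = V²/R, with the two given quantities we get R = P / I².
R = 0.00231 / (0.0007690)² = 3906 Ω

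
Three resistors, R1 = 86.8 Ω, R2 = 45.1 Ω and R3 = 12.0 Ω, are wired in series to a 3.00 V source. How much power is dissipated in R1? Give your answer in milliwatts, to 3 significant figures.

37.7 mW

Series elements share the same current, so find I first, then use P = I²R.
R_total = 86.8 + 45.1 + 12.0 = 143.9 Ω
I = V / R_total = 3.00 / 143.9 = 0.02085 A
P_R1 = I² × R1 = (0.02085)² × 86.8 = 0.03773 W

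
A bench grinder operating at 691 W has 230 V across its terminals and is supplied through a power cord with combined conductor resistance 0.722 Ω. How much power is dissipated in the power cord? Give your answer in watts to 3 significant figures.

6.52 W

The power cord and load are in series, so the same current flows in both; the loss is I²R_line.
I = P / V = 691 / 230 = 3.004 A through the power cord.
P_line = I² R_line = (3.004)² × 0.722 = 6.517 W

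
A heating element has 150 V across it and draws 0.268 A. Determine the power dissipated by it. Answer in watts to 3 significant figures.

With V and I both given, power follows immediately from P = V I.
P = 150 V × 0.2680 A = 40.20 W

40.2 W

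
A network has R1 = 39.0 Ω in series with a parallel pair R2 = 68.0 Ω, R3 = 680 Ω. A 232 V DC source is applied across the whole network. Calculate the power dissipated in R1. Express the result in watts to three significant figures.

207 W

Replace R2 and R3 with their parallel equivalent so the circuit becomes R1 in series with R_p.
R_p = (68.0×680)/(68.0+680) = 61.82 Ω
R_total = 39.0 + 61.82 = 100.8 Ω
I = V / R_total = 232 / 100.8 = 2.301 A
All the current flows through R1; use P = I²R.
P_R1 = (2.301)² × 39.0 = 206.5 W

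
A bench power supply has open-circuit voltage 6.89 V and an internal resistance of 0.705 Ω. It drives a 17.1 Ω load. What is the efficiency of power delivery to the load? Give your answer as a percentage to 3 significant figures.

96.0 %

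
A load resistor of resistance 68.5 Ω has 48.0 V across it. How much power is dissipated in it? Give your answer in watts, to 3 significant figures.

Voltage and resistance are given, so P = V²/R is the one-step route.
P = (48.0 V)² / 68.5 Ω = 33.64 W

33.6 W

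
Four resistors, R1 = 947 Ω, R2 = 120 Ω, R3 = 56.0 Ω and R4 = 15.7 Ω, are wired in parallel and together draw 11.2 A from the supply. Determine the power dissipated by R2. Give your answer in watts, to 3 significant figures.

The branches share the same voltage, but only the total current is given — find V from the equivalent resistance first.
1/R_eq = 1/947 + 1/120 + 1/56.0 + 1/15.7 ⇒ R_eq = 11.00 Ω
V = I_total × R_eq = 11.20 × 11.00 = 123.2 V
P_R2 = V² / R2 = (123.2)² / 120 = 126.4 W

126 W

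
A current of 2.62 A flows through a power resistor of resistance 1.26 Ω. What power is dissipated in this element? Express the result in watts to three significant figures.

Current and resistance are given, so P = I²R is the direct form.
P = (2.620 A)² × 1.26 Ω = 8.649 W

8.65 W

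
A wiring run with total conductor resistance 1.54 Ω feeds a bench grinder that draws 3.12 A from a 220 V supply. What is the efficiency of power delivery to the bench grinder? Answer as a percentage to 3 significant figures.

The wiring run carries the full 3.12 A.
P_line = I² R_line = (3.120)² × 1.54 = 14.99 W
P_source = V I = 220 × 3.120 = 686.4 W; P_load = 671.4 W
η = P_load / P_source = 671.4 / 686.4 = 0.9782

97.8 %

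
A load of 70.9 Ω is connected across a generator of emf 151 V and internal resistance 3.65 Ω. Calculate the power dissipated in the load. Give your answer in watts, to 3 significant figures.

With r and R in series, I = ε/(r+R); the load dissipates I²R.
I = ε / (r + R) = 151 / (3.65 + 70.9) = 2.025 A
P_load = I² R = (2.025)² × 70.9 = 290.9 W

291 W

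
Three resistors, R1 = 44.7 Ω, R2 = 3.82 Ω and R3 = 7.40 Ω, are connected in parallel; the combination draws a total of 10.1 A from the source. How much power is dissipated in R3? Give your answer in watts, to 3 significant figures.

Parallel branches share V, not I — compute V via R_eq, then use V²/R for the target branch.
1/R_eq = 1/44.7 + 1/3.82 + 1/7.40 ⇒ R_eq = 2.385 Ω
V = I_total × R_eq = 10.10 × 2.385 = 24.09 V
P_R3 = V² / R3 = (24.09)² / 7.40 = 78.41 W

78.4 W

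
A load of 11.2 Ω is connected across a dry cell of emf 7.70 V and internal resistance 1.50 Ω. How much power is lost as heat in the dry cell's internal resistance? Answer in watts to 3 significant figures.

Internal loss is I²r, with I set by the total series resistance r+R.
I = ε / (r + R) = 7.70 / (1.50 + 11.2) = 0.6063 A
P_int = I² r = (0.6063)² × 1.50 = 0.5514 W

0.551 W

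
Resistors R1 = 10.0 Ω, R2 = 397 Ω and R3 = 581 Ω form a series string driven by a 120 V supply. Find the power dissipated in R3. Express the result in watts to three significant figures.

8.57 W

Since the resistors are in series they all carry the loop current I = V/R_total; the power in any one is I²R.
R_total = 10.0 + 397 + 581 = 988.0 Ω
I = V / R_total = 120 / 988.0 = 0.1215 A
P_R3 = I² × R3 = (0.1215)² × 581 = 8.571 W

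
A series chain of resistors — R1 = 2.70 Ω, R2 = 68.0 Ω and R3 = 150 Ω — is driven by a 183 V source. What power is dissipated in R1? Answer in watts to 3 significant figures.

1.86 W

In a series string the same current flows through every resistor — find that current, then P = I²R for the one we want.
R_total = 2.70 + 68.0 + 150 = 220.7 Ω
I = V / R_total = 183 / 220.7 = 0.8292 A
P_R1 = I² × R1 = (0.8292)² × 2.70 = 1.856 W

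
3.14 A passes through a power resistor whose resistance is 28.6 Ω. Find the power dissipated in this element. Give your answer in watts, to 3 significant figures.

282 W

Current and resistance are given, so P = I²R is the direct form.
P = (3.140 A)² × 28.6 Ω = 282.0 W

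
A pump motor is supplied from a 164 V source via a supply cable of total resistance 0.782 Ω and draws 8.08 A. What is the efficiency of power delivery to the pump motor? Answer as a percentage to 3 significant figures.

The supply cable carries the full 8.08 A.
P_line = I² R_line = (8.080)² × 0.782 = 51.05 W
P_source = V I = 164 × 8.080 = 1325 W; P_load = 1274 W
η = P_load / P_source = 1274 / 1325 = 0.9615

96.1 %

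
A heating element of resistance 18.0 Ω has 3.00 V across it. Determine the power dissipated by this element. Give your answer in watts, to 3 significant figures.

V and R are stated; P = V²/R avoids computing the current.
P = (3.00 V)² / 18.0 Ω = 0.5000 W

0.500 W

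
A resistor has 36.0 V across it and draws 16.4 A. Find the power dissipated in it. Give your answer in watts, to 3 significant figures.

Since both terminal voltage and current are stated, P = V I gives the power in one step.
P = 36.0 V × 16.40 A = 590.4 W

590 W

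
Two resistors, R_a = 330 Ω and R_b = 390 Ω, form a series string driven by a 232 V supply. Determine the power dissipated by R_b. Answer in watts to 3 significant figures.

40.5 W

In a series string the same current flows through every resistor — find that current, then P = I²R for the one we want.
R_total = 330 + 390 = 720.0 Ω
I = V / R_total = 232 / 720.0 = 0.3222 A
P_R_b = I² × R_b = (0.3222)² × 390 = 40.49 W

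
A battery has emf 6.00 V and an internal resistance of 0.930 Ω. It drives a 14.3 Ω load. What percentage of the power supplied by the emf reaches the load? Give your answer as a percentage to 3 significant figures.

η = P_load/(P_load+P_int) = I²R/(I²R+I²r) = R/(R+r) — the I² cancels for series elements.
η = R / (R + r) = 14.3 / (14.3 + 0.930) = 0.9389

93.9 %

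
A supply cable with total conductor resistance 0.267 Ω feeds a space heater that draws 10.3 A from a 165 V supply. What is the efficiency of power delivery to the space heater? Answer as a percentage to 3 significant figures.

The supply cable carries the full 10.3 A.
P_line = I² R_line = (10.30)² × 0.267 = 28.33 W
P_source = V I = 165 × 10.30 = 1700 W; P_load = 1671 W
η = P_load / P_source = 1671 / 1700 = 0.9833

98.3 %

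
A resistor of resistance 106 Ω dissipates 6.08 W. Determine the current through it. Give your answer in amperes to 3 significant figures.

0.239 A

Inverting the appropriate power form: I = √(P / R).
I = √(6.08 / 106) = 0.2395 A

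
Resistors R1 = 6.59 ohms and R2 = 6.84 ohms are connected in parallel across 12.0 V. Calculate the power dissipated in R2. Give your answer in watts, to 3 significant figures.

21.1 W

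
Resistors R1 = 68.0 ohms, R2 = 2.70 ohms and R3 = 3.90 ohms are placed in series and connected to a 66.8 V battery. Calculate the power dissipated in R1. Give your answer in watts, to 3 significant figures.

Series elements share the same current, so find I first, then use P = I²R.
R_total = 68.0 + 2.70 + 3.90 = 74.60 Ω
I = V / R_total = 66.8 / 74.60 = 0.8954 A
P_R1 = I² × R1 = (0.8954)² × 68.0 = 54.52 W

54.5 W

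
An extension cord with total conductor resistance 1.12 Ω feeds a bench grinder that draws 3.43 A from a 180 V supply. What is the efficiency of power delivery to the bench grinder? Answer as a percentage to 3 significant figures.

The extension cord carries the full 3.43 A.
P_line = I² R_line = (3.430)² × 1.12 = 13.18 W
P_source = V I = 180 × 3.430 = 617.4 W; P_load = 604.2 W
η = P_load / P_source = 604.2 / 617.4 = 0.9787

97.9 %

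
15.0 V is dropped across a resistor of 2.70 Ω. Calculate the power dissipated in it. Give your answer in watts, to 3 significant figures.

Voltage and resistance are given, so P = V²/R is the one-step route.
P = (15.0 V)² / 2.70 Ω = 83.33 W

83.3 W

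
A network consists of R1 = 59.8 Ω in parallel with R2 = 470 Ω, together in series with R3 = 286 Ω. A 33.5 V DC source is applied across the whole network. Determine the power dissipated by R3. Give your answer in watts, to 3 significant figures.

Combine R1 and R2 into their parallel equivalent first, reducing the network to two series resistors.
R_p = (59.8×470)/(59.8+470) = 53.05 Ω
R_total = R_p + 286 = 53.05 + 286 = 339.1 Ω
I = V / R_total = 33.5 / 339.1 = 0.09881 A
R3 carries the full series current, so P = I²R.
P_R3 = (0.09881)² × 286 = 2.792 W

2.79 W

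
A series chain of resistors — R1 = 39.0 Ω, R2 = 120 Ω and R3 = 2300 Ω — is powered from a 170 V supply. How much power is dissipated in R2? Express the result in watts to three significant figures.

0.574 W

Since the resistors are in series they all carry the loop current I = V/R_total; the power in any one is I²R.
R_total = 39.0 + 120 + 2300 = 2459 Ω
I = V / R_total = 170 / 2459 = 0.06913 A
P_R2 = I² × R2 = (0.06913)² × 120 = 0.5735 W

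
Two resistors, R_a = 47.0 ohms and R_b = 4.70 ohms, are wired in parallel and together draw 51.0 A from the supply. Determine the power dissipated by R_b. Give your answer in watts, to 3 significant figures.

Parallel branches share V, not I — compute V via R_eq, then use V²/R for the target branch.
1/R_eq = 1/47.0 + 1/4.70 ⇒ R_eq = 4.273 Ω
V = I_total × R_eq = 51.00 × 4.273 = 217.9 V
P_R_b = V² / R_b = (217.9)² / 4.70 = 10100 W

10100 W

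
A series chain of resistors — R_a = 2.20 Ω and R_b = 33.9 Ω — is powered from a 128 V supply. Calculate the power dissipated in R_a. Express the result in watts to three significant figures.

In a series string the same current flows through every resistor — find that current, then P = I²R for the one we want.
R_total = 2.20 + 33.9 = 36.10 Ω
I = V / R_total = 128 / 36.10 = 3.546 A
P_R_a = I² × R_a = (3.546)² × 2.20 = 27.66 W

27.7 W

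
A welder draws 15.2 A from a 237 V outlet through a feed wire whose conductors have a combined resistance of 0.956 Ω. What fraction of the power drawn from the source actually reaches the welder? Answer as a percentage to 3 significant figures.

93.9 %

The feed wire carries the full 15.2 A.
P_line = I² R_line = (15.20)² × 0.956 = 220.9 W
P_source = V I = 237 × 15.20 = 3602 W; P_load = 3382 W
η = P_load / P_source = 3382 / 3602 = 0.9387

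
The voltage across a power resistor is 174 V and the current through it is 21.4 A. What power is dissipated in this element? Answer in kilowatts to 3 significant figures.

3.72 kW

Both the voltage across and the current through the element are known, so P = V I applies directly.
P = 174 V × 21.40 A = 3724 W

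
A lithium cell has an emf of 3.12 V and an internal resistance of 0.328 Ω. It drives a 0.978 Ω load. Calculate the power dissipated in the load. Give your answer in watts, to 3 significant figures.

With r and R in series, I = ε/(r+R); the load dissipates I²R.
I = ε / (r + R) = 3.12 / (0.328 + 0.978) = 2.389 A
P_load = I² R = (2.389)² × 0.978 = 5.582 W

5.58 W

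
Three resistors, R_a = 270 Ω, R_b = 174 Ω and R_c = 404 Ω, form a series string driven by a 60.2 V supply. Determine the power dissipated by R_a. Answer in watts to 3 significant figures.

In a series string the same current flows through every resistor — find that current, then P = I²R for the one we want.
R_total = 270 + 174 + 404 = 848.0 Ω
I = V / R_total = 60.2 / 848.0 = 0.07099 A
P_R_a = I² × R_a = (0.07099)² × 270 = 1.361 W

1.36 W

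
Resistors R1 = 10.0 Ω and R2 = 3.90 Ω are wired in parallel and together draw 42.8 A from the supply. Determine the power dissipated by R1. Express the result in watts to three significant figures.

1440 W

We need the common branch voltage; get it from I_total × R_eq, then P = V²/R for the branch.
1/R_eq = 1/10.0 + 1/3.90 ⇒ R_eq = 2.806 Ω
V = I_total × R_eq = 42.80 × 2.806 = 120.1 V
P_R1 = V² / R1 = (120.1)² / 10.0 = 1442 W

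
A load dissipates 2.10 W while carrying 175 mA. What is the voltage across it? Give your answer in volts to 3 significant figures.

The two known quantities fix the third via V = P / I.
V = 2.10 / 0.1750 = 12.00 V

12.0 V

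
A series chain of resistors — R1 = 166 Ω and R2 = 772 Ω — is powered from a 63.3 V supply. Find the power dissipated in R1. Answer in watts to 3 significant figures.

0.756 W

Series elements share the same current, so find I first, then use P = I²R.
R_total = 166 + 772 = 938.0 Ω
I = V / R_total = 63.3 / 938.0 = 0.06748 A
P_R1 = I² × R1 = (0.06748)² × 166 = 0.7560 W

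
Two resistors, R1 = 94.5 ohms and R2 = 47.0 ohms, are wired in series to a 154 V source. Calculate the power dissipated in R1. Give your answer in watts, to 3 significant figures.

112 W

Every series element carries the same I. Get I from the total resistance, then P = I² × R1.
R_total = 94.5 + 47.0 = 141.5 Ω
I = V / R_total = 154 / 141.5 = 1.088 A
P_R1 = I² × R1 = (1.088)² × 94.5 = 111.9 W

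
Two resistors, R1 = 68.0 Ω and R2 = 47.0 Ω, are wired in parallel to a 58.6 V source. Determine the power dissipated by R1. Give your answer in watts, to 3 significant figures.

50.5 W

Each parallel branch sees the full supply voltage, so P = V²/R applies directly to the target branch.
P_R1 = V² / R1 = (58.6)² / 68.0 Ω = 50.50 W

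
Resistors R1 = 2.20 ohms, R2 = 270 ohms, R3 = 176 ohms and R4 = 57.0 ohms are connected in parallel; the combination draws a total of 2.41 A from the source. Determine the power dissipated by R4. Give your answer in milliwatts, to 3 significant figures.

440 mW

Parallel branches share V, not I — compute V via R_eq, then use V²/R for the target branch.
1/R_eq = 1/2.20 + 1/270 + 1/176 + 1/57.0 ⇒ R_eq = 2.077 Ω
V = I_total × R_eq = 2.410 × 2.077 = 5.005 V
P_R4 = V² / R4 = (5.005)² / 57.0 = 0.4396 W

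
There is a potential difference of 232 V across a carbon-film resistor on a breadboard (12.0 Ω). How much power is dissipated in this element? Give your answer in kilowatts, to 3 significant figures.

4.49 kW

V and R are stated; P = V²/R avoids computing the current.
P = (232 V)² / 12.0 Ω = 4485 W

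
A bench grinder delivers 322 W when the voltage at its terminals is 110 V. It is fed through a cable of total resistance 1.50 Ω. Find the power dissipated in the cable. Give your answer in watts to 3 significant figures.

The cable and load are in series, so the same current flows in both; the loss is I²R_line.
I = P / V = 322 / 110 = 2.927 A through the cable.
P_line = I² R_line = (2.927)² × 1.50 = 12.85 W

12.9 W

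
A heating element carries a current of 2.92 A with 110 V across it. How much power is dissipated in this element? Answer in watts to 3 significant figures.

Since both terminal voltage and current are stated, P = V I gives the power in one step.
P = 110 V × 2.920 A = 321.2 W

321 W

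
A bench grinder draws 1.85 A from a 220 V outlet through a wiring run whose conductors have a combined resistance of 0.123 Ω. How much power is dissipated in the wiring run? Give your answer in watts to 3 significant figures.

0.421 W

The wiring run is a series resistance carrying the load current; its dissipation is I²R_line.
The wiring run carries the full 1.85 A.
P_line = I² R_line = (1.850)² × 0.123 = 0.4210 W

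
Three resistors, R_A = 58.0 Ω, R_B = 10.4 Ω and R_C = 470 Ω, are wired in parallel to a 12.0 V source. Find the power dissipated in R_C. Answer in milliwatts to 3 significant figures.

306 mW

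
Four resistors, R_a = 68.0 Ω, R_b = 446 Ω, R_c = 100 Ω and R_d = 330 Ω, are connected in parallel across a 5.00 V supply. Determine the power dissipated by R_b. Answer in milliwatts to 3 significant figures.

Every branch has 5.00 V across it, so for R_b the power is simply V²/R.
P_R_b = V² / R_b = (5.00)² / 446 Ω = 0.05605 W

56.1 mW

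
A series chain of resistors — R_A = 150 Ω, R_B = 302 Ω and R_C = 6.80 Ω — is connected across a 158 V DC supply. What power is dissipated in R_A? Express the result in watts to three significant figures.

Since the resistors are in series they all carry the loop current I = V/R_total; the power in any one is I²R.
R_total = 150 + 302 + 6.80 = 458.8 Ω
I = V / R_total = 158 / 458.8 = 0.3444 A
P_R_A = I² × R_A = (0.3444)² × 150 = 17.79 W

17.8 W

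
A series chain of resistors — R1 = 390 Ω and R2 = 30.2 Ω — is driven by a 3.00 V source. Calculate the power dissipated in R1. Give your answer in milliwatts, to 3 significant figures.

Every series element carries the same I. Get I from the total resistance, then P = I² × R1.
R_total = 390 + 30.2 = 420.2 Ω
I = V / R_total = 3.00 / 420.2 = 0.007139 A
P_R1 = I² × R1 = (0.007139)² × 390 = 0.01988 W

19.9 mW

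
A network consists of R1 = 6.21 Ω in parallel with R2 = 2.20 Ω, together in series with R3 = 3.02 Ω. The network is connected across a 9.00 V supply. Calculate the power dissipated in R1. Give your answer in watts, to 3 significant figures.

1.60 W

Collapse the R1‖R2 pair into one equivalent R_p; then R_p and R3 form a series string.
R_p = (6.21×2.20)/(6.21+2.20) = 1.624 Ω
R_total = R_p + 3.02 = 1.624 + 3.02 = 4.644 Ω
I = V / R_total = 9.00 / 4.644 = 1.938 A
Voltage across the parallel pair: V_p = I × R_p = 1.938 × 1.624 = 3.148 V
R1 has V_p across it, so P = V_p²/R1.
P_R1 = (3.148)² / 6.21 = 1.596 W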